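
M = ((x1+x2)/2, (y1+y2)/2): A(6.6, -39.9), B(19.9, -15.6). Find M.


Mx = (6.6 + 19.9)/2 = 26.5/2 = 13.2500
My = (-39.9 - 15.6)/2 = -55.5/2 = -27.7500

(13.2500, -27.7500)


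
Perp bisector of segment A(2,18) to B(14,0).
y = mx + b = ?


Midpoint = (8, 9)
Slope of AB = dy/dx = -18/12 = -1.5000
Perp slope = -dx/dy = 12/18 = 0.6667
b = My - (perp slope)*Mx = 9 + (12*8)/(-18) = 9 - 5.3333 = 3.6667

y = 0.6667x + 3.6667


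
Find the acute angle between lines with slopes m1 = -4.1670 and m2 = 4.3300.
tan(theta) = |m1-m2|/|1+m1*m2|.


m1-m2 = -8.497
1+m1*m2 = -17.04311
tan(theta) = |-8.497/(-17.04311)| = 0.498559
theta = arctan(|-8.497/(-17.04311)|) = 26.4990 degrees (acute angle)

26.4990 degrees


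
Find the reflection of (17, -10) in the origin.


Reflection rule for origin: (-x, -y)
(17, -10) -> (-17, 10)

(-17, 10)


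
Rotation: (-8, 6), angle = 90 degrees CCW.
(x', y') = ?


cos(90) = 0, sin(90) = 1
x' = -8*0 - 6*1 = -6
y' = -8*1 + 6*0 = -8

(-6, -8)


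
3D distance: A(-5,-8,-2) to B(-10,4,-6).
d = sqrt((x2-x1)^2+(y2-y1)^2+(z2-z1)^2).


dx=-5, dy=12, dz=-4
d = sqrt(25+144+16) = sqrt(185) = 13.6015

13.6015


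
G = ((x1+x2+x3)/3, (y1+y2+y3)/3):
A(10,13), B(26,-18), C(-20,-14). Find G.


Gx = (10+26- 20)/3 = 16/3 = 5.3333
Gy = (13- 18- 14)/3 = -19/3 = -6.3333

G = (5.3333, -6.3333)


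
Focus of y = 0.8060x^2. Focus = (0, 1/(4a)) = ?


a = 0.8060
4a = 3.2240
focus = (0, 1/3.2240) = (0, 0.3102)

Focus = (0, 0.3102)


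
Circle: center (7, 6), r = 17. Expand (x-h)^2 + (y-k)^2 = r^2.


(x-7)^2 + (y-6)^2 = 17^2
D = -2h = -14, E = -2k = -12
F = h^2+k^2-r^2 = 49+36-289 = -204

x^2 + y^2 - 14x - 12y - 204 = 0


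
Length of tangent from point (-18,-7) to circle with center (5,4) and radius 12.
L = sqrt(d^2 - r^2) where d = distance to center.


d = sqrt((-18-5)^2 + (-7-4)^2) = sqrt(529+121) = 25.4951
L = sqrt(650.0000 - 144) = sqrt(506.0000) = 22.4944

22.4944


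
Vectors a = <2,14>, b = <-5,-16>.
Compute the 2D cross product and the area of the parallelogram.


cross = 2*(-16) - 14*(-5) = -32 + 70 = 38
Parallelogram area = |38| = 38

cross = 38, parallelogram area = 38


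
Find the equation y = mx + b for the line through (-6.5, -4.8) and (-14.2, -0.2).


m = (4.6)/(-7.7) = -0.5974
b = y1 - m*x1 = -4.8 - (4.6*(-6.5))/(-7.7) = -4.8 - 3.8831 = -8.6831

y = -0.5974x - 8.6831


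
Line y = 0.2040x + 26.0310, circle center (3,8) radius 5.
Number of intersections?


Substitute y = 0.2040x + 26.0310: (x-3)^2 + (0.2040x+26.0310-8)^2 = 25
Expand to Ax^2 + Bx + C = 0, where b-k = 18.031
A = 1+m^2 = 1.041616
B = 2(m(b-k) - h) = 2(0.2040*18.031 - 3) = 1.356648
C = h^2 + (b-k)^2 - r^2 = 9 + 325.116961 - 25 = 309.116961
disc = B^2-4AC = 1.8405 - 1287.9247 = -1286.0842
disc < 0

0 intersection points


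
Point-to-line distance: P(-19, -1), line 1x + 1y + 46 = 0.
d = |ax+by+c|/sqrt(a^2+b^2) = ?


|1*(-19) + 1*(-1) + 46| = |26| = 26
sqrt(1 + 1) = sqrt(2) = 1.4142
d = 26/sqrt(2) = 18.3848

18.3848


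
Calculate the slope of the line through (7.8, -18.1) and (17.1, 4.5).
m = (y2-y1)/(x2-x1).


dy = 4.5 + 18.1 = 22.6
dx = 17.1 - 7.8 = 9.3
m = 22.6/9.3 = 2.4301

m = 2.4301


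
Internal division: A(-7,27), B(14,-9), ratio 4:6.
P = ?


Px = (4*14 + 6*(-7))/10 = 14/10 = 1.4000
Py = (4*(-9) + 6*27)/10 = 126/10 = 12.6000

P = (1.4000, 12.6000)


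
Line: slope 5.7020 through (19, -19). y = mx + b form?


y + 19 = 5.7020(x - 19)
y = 5.7020x - 19 - 5.7020*19
y = 5.7020x - 127.3380

y = 5.7020x - 127.3380


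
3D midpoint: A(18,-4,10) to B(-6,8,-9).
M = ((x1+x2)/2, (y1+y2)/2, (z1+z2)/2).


Mx = (18- 6)/2 = 6.0000
My = (-4+8)/2 = 2.0000
Mz = (10- 9)/2 = 0.5000

M = (6.0000, 2.0000, 0.5000)


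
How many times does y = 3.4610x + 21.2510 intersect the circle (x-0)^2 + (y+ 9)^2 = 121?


Substitute y = 3.4610x + 21.2510: (x-0)^2 + (3.4610x+21.2510+ 9)^2 = 121
Expand to Ax^2 + Bx + C = 0, where b-k = 30.251
A = 1+m^2 = 12.978521
B = 2(m(b-k) - h) = 2(3.4610*30.251 - 0) = 209.397422
C = h^2 + (b-k)^2 - r^2 = 0 + 915.123001 - 121 = 794.123001
disc = B^2-4AC = 43847.2803 - 41226.1682 = 2621.1121
disc > 0

2 intersection points


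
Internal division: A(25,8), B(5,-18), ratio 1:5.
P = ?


Px = (1*5 + 5*25)/6 = 130/6 = 21.6667
Py = (1*(-18) + 5*8)/6 = 22/6 = 3.6667

P = (21.6667, 3.6667)


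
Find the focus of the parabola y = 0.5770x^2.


a = 0.5770
4a = 2.3080
focus = (0, 1/2.3080) = (0, 0.4333)

Focus = (0, 0.4333)


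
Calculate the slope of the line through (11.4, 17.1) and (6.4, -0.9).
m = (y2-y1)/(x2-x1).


dy = -0.9 - 17.1 = -18.0
dx = 6.4 - 11.4 = -5.0
m = -18.0/(-5.0) = 3.6000

m = 3.6000


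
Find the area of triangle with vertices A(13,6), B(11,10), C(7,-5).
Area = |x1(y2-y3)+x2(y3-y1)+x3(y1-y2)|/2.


13*(10+ 5) = 195
11*(-5-6) = -121
7*(6-10) = -28
sum = 46
Area = |46|/2 = 23.0000

23.0000 sq units


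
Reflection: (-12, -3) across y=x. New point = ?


Reflection rule for y=x: (y, x)
(-12, -3) -> (-3, -12)

(-3, -12)


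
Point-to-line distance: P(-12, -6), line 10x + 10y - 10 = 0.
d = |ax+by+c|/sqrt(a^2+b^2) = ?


|10*(-12) + 10*(-6) - 10| = |-190| = 190
sqrt(100 + 100) = sqrt(200) = 14.1421
d = 190/sqrt(200) = 13.4350

13.4350


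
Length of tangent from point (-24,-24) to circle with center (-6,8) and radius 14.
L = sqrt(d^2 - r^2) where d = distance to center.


d = sqrt((-24+ 6)^2 + (-24-8)^2) = sqrt(324+1024) = 36.7151
L = sqrt(1348.0000 - 196) = sqrt(1152.0000) = 33.9411

33.9411


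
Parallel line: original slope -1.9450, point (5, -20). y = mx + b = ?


Parallel lines have equal slopes.
m2 = -1.9450
b2 = -20 + 1.9450*5 = -10.2750

y = -1.9450x - 10.2750


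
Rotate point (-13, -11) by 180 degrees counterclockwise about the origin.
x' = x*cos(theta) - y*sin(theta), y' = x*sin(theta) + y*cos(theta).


cos(180) = -1, sin(180) = 0
x' = -13*(-1) + 11*0 = 13
y' = -13*0 - 11*(-1) = 11

(13, 11)


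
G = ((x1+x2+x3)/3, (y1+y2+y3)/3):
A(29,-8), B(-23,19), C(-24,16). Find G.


Gx = (29- 23- 24)/3 = -18/3 = -6.0000
Gy = (-8+19+16)/3 = 27/3 = 9.0000

G = (-6.0000, 9.0000)


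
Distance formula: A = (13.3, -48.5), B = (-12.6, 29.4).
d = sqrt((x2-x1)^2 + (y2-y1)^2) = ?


dx = -12.6 - 13.3 = -25.9
dy = 29.4 + 48.5 = 77.9
d = sqrt(670.81 + 6068.41) = sqrt(6739.22) = 82.0928

82.0928


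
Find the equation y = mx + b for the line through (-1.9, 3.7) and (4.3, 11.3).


m = (7.6)/(6.2) = 1.2258
b = y1 - m*x1 = 3.7 - (7.6*(-1.9))/(6.2) = 3.7 + 2.3290 = 6.0290

y = 1.2258x + 6.0290


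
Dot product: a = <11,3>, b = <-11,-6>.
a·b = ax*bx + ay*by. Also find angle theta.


a·b = 11*(-11) + 3*(-6) = -121 - 18 = -139
|a| = sqrt(121+9) = 11.4018
|b| = sqrt(121+36) = 12.5300
cos(theta) = -139/(sqrt(130)*sqrt(157)) = -139/sqrt(20410) = -0.972956
theta = arccos(-139/sqrt(20410)) = 166.6447 degrees

a·b = -139, theta = 166.6447 deg


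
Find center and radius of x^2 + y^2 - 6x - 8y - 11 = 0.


h = -D/2 = 6/2 = 3
k = -E/2 = 8/2 = 4
r^2 = h^2 + k^2 - F = 9 + 16 + 11 = 36
r = 6

Center (3, 4), radius = 6


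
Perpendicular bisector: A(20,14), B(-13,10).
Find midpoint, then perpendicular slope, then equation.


Midpoint = (3.5, 12)
Slope of AB = dy/dx = -4/(-33) = 0.1212
Perp slope = -dx/dy = -33/4 = -8.2500
b = My - (perp slope)*Mx = 12 + (-33*3.5)/(-4) = 12 + 28.8750 = 40.8750

y = -8.2500x + 40.8750


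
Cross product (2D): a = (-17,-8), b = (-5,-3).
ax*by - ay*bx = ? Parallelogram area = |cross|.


cross = -17*(-3) + 8*(-5) = 51 - 40 = 11
Parallelogram area = |11| = 11

cross = 11, parallelogram area = 11


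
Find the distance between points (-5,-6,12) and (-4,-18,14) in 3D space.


dx=1, dy=-12, dz=2
d = sqrt(1+144+4) = sqrt(149) = 12.2066

12.2066


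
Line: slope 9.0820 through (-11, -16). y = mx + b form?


y + 16 = 9.0820(x + 11)
y = 9.0820x - 16 - 9.0820*(-11)
y = 9.0820x + 83.9020

y = 9.0820x + 83.9020


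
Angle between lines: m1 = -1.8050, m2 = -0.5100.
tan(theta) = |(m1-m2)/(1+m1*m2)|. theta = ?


m1-m2 = -1.295
1+m1*m2 = 1.92055
tan(theta) = |-1.295/1.92055| = 0.674286
theta = arctan(|-1.295/1.92055|) = 33.9912 degrees (acute angle)

33.9912 degrees


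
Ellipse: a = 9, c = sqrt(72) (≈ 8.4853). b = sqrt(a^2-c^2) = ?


b^2 = 9^2 - (sqrt(72))^2 = 81 - 72 = 9
b = sqrt(9) = 3

b = 3


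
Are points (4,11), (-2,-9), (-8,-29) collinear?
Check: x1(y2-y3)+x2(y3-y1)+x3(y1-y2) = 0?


4*(-9+ 29) - 2*(-29-11) - 8*(11+ 9)
= 80 + 80 - 160 = 0

Yes, collinear (determinant = 0)


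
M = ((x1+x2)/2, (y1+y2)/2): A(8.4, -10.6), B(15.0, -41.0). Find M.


Mx = (8.4 + 15.0)/2 = 23.4/2 = 11.7000
My = (-10.6 - 41.0)/2 = -51.6/2 = -25.8000

(11.7000, -25.8000)


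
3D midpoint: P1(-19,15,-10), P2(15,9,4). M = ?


Mx = (-19+15)/2 = -2.0000
My = (15+9)/2 = 12.0000
Mz = (-10+4)/2 = -3.0000

M = (-2.0000, 12.0000, -3.0000)


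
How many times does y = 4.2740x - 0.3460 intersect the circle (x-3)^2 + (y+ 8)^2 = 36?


Substitute y = 4.2740x - 0.3460: (x-3)^2 + (4.2740x- 0.3460+ 8)^2 = 36
Expand to Ax^2 + Bx + C = 0, where b-k = 7.654
A = 1+m^2 = 19.267076
B = 2(m(b-k) - h) = 2(4.2740*7.654 - 3) = 59.426392
C = h^2 + (b-k)^2 - r^2 = 9 + 58.583716 - 36 = 31.583716
disc = B^2-4AC = 3531.4961 - 2434.1034 = 1097.3927
disc > 0

2 intersection points


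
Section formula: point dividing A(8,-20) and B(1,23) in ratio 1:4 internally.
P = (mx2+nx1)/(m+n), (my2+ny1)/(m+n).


Px = (1*1 + 4*8)/5 = 33/5 = 6.6000
Py = (1*23 + 4*(-20))/5 = -57/5 = -11.4000

P = (6.6000, -11.4000)


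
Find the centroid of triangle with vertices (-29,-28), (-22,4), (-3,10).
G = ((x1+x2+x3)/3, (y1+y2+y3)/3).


Gx = (-29- 22- 3)/3 = -54/3 = -18.0000
Gy = (-28+4+10)/3 = -14/3 = -4.6667

G = (-18.0000, -4.6667)


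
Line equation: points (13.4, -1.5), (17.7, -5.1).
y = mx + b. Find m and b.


m = (-3.6)/(4.3) = -0.8372
b = y1 - m*x1 = -1.5 - (-3.6*13.4)/(4.3) = -1.5 + 11.2186 = 9.7186

y = -0.8372x + 9.7186


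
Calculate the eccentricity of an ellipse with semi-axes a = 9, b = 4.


c = sqrt(81-16) = sqrt(65) = 8.0623
e = c/a = sqrt(65)/9 = 0.8958

e = 0.8958


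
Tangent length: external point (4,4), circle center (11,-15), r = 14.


d = sqrt((4-11)^2 + (4+ 15)^2) = sqrt(49+361) = 20.2485
L = sqrt(410.0000 - 196) = sqrt(214.0000) = 14.6287

14.6287


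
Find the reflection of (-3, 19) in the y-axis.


Reflection rule for y-axis: (-x, y)
(-3, 19) -> (3, 19)

(3, 19)


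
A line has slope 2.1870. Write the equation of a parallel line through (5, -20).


Parallel lines have equal slopes.
m2 = 2.1870
b2 = -20 - 2.1870*5 = -30.9350

y = 2.1870x - 30.9350


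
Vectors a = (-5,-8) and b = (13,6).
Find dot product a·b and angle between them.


a·b = -5*13 - 8*6 = -65 - 48 = -113
|a| = sqrt(25+64) = 9.4340
|b| = sqrt(169+36) = 14.3178
cos(theta) = -113/(sqrt(89)*sqrt(205)) = -113/sqrt(18245) = -0.836578
theta = arccos(-113/sqrt(18245)) = 146.7805 degrees

a·b = -113, theta = 146.7805 deg


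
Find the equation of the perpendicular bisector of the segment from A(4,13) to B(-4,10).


Midpoint = (0, 11.5)
Slope of AB = dy/dx = -3/(-8) = 0.3750
Perp slope = -dx/dy = -8/3 = -2.6667
b = My - (perp slope)*Mx = 11.5 + (-8*0)/(-3) = 11.5 + 0 = 11.5000

y = -2.6667x + 11.5000


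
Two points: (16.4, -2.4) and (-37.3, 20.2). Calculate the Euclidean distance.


dx = -37.3 - 16.4 = -53.7
dy = 20.2 + 2.4 = 22.6
d = sqrt(2883.69 + 510.76) = sqrt(3394.45) = 58.2619

58.2619


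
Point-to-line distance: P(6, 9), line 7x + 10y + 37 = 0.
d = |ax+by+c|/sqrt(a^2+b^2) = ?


|7*6 + 10*9 + 37| = |169| = 169
sqrt(49 + 100) = sqrt(149) = 12.2066
d = 169/sqrt(149) = 13.8450

13.8450


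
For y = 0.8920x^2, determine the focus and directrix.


a = 0.8920
1/(4a) = 0.2803
Focus = (0, 0.2803)
Directrix: y = -0.2803

Focus = (0, 0.2803), Directrix: y = -0.2803


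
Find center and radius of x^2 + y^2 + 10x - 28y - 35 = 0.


h = -D/2 = -10/2 = -5
k = -E/2 = 28/2 = 14
r^2 = h^2 + k^2 - F = 25 + 196 + 35 = 256
r = 16

Center (-5, 14), radius = 16


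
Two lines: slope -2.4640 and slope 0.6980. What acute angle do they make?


m1-m2 = -3.162
1+m1*m2 = -0.719872
tan(theta) = |-3.162/(-0.719872)| = 4.392448
theta = arctan(|-3.162/(-0.719872)|) = 77.1744 degrees (acute angle)

77.1744 degrees


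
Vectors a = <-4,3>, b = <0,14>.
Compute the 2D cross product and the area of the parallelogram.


cross = -4*14 - 3*0 = -56 - 0 = -56
Parallelogram area = |-56| = 56

cross = -56, parallelogram area = 56


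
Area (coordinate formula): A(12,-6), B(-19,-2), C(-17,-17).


12*(-2+ 17) = 180
-19*(-17+ 6) = 209
-17*(-6+ 2) = 68
sum = 457
Area = |457|/2 = 228.5000

228.5000 sq units


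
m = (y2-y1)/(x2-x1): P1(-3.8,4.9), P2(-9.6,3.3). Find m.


dy = 3.3 - 4.9 = -1.6
dx = -9.6 + 3.8 = -5.8
m = -1.6/(-5.8) = 0.2759

m = 0.2759


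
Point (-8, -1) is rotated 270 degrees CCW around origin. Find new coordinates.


cos(270) = 0, sin(270) = -1
x' = -8*0 + 1*(-1) = -1
y' = -8*(-1) - 1*0 = 8

(-1, 8)


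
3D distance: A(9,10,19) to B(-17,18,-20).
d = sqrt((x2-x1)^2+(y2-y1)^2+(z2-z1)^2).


dx=-26, dy=8, dz=-39
d = sqrt(676+64+1521) = sqrt(2261) = 47.5500

47.5500


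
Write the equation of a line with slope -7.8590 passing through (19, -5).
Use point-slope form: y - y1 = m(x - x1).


y + 5 = -7.8590(x - 19)
y = -7.8590x - 5 + 7.8590*19
y = -7.8590x + 144.3210

y = -7.8590x + 144.3210


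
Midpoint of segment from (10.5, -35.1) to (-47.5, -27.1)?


Mx = (10.5 - 47.5)/2 = -37.0/2 = -18.5000
My = (-35.1 - 27.1)/2 = -62.2/2 = -31.1000

(-18.5000, -31.1000)


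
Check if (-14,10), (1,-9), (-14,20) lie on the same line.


-14*(-9-20) + 1*(20-10) - 14*(10+ 9)
= 406 + 10 - 266 = 150

No, not collinear (determinant = 150)


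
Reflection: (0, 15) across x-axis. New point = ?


Reflection rule for x-axis: (x, -y)
(0, 15) -> (0, -15)

(0, -15)


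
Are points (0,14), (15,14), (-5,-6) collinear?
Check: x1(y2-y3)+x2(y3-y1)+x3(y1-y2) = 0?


0*(14+ 6) + 15*(-6-14) - 5*(14-14)
= 0 - 300 + 0 = -300

No, not collinear (determinant = -300)


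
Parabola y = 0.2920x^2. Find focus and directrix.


a = 0.2920
1/(4a) = 0.8562
Focus = (0, 0.8562)
Directrix: y = -0.8562

Focus = (0, 0.8562), Directrix: y = -0.8562


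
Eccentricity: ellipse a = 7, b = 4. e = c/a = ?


c = sqrt(49-16) = sqrt(33) = 5.7446
e = c/a = sqrt(33)/7 = 0.8207

e = 0.8207


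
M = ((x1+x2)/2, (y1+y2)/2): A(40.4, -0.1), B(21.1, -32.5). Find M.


Mx = (40.4 + 21.1)/2 = 61.5/2 = 30.7500
My = (-0.1 - 32.5)/2 = -32.6/2 = -16.3000

(30.7500, -16.3000)


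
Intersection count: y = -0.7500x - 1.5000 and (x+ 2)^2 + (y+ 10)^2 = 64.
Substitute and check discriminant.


Substitute y = -0.7500x - 1.5000: (x+ 2)^2 + (-0.7500x- 1.5000+ 10)^2 = 64
Expand to Ax^2 + Bx + C = 0, where b-k = 8.5
A = 1+m^2 = 1.5625
B = 2(m(b-k) - h) = 2(-0.7500*8.5 + 2) = -8.75
C = h^2 + (b-k)^2 - r^2 = 4 + 72.25 - 64 = 12.25
disc = B^2-4AC = 76.5625 - 76.5625 = 0
disc = 0

1 intersection point (tangent)


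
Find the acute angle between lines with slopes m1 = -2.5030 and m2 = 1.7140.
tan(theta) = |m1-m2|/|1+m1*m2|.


m1-m2 = -4.217
1+m1*m2 = -3.290142
tan(theta) = |-4.217/(-3.290142)| = 1.281708
theta = arctan(|-4.217/(-3.290142)|) = 52.0383 degrees (acute angle)

52.0383 degrees


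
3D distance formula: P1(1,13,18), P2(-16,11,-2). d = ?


dx=-17, dy=-2, dz=-20
d = sqrt(289+4+400) = sqrt(693) = 26.3249

26.3249


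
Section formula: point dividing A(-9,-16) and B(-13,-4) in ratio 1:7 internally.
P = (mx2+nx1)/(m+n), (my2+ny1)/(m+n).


Px = (1*(-13) + 7*(-9))/8 = -76/8 = -9.5000
Py = (1*(-4) + 7*(-16))/8 = -116/8 = -14.5000

P = (-9.5000, -14.5000)


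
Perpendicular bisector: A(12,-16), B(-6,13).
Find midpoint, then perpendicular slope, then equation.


Midpoint = (3, -1.5)
Slope of AB = dy/dx = 29/(-18) = -1.6111
Perp slope = -dx/dy = 18/29 = 0.6207
b = My - (perp slope)*Mx = -1.5 + (-18*3)/29 = -1.5 - 1.8621 = -3.3621

y = 0.6207x - 3.3621


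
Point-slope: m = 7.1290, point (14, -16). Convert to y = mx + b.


y + 16 = 7.1290(x - 14)
y = 7.1290x - 16 - 7.1290*14
y = 7.1290x - 115.8060

y = 7.1290x - 115.8060


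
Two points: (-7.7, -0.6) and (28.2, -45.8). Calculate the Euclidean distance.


dx = 28.2 + 7.7 = 35.9
dy = -45.8 + 0.6 = -45.2
d = sqrt(1288.81 + 2043.04) = sqrt(3331.85) = 57.7222

57.7222


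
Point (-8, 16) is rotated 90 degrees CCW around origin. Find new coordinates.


cos(90) = 0, sin(90) = 1
x' = -8*0 - 16*1 = -16
y' = -8*1 + 16*0 = -8

(-16, -8)


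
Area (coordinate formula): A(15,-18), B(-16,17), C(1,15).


15*(17-15) = 30
-16*(15+ 18) = -528
1*(-18-17) = -35
sum = -533
Area = |-533|/2 = 266.5000

266.5000 sq units


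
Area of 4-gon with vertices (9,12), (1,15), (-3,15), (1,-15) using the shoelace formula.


sum(xi*y_{i+1}) = 9*15 + 1*15 - 3*(-15) + 1*12 = 207
sum(yi*x_{i+1}) = 12*1 + 15*(-3) + 15*1 - 15*9 = -153
Area = |207 + 153|/2 = 360/2 = 180.0000

180.0000 sq units


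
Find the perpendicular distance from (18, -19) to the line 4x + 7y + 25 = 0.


|4*18 + 7*(-19) + 25| = |-36| = 36
sqrt(16 + 49) = sqrt(65) = 8.0623
d = 36/sqrt(65) = 4.4653

4.4653


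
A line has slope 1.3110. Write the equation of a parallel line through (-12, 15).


Parallel lines have equal slopes.
m2 = 1.3110
b2 = 15 - 1.3110*(-12) = 30.7320

y = 1.3110x + 30.7320


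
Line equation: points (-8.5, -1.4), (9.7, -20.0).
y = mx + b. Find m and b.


m = (-18.6)/(18.2) = -1.0220
b = y1 - m*x1 = -1.4 - (-18.6*(-8.5))/(18.2) = -1.4 - 8.6868 = -10.0868

y = -1.0220x - 10.0868


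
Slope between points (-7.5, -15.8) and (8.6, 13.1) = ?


dy = 13.1 + 15.8 = 28.9
dx = 8.6 + 7.5 = 16.1
m = 28.9/16.1 = 1.7950

m = 1.7950


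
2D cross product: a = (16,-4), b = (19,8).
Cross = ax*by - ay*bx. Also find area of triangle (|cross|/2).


cross = 16*8 + 4*19 = 128 + 76 = 204
Triangle area = |204|/2 = 204/2 = 102.0000

cross = 204, triangle area = 102.0000


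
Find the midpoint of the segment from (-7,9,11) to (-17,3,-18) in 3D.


Mx = (-7- 17)/2 = -12.0000
My = (9+3)/2 = 6.0000
Mz = (11- 18)/2 = -3.5000

M = (-12.0000, 6.0000, -3.5000)


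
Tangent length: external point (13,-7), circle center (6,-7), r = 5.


d = sqrt((13-6)^2 + (-7+ 7)^2) = sqrt(49+0) = 7.0000
L = sqrt(49.0000 - 25) = sqrt(24.0000) = 4.8990

4.8990


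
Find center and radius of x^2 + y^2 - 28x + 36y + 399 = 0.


h = -D/2 = 28/2 = 14
k = -E/2 = -36/2 = -18
r^2 = h^2 + k^2 - F = 196 + 324 - 399 = 121
r = 11

Center (14, -18), radius = 11


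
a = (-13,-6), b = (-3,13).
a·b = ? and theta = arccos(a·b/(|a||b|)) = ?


a·b = -13*(-3) - 6*13 = 39 - 78 = -39
|a| = sqrt(169+36) = 14.3178
|b| = sqrt(9+169) = 13.3417
cos(theta) = -39/(sqrt(205)*sqrt(178)) = -39/sqrt(36490) = -0.204163
theta = arccos(-39/sqrt(36490)) = 101.7805 degrees

a·b = -39, theta = 101.7805 deg


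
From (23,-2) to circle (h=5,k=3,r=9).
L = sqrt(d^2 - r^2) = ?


d = sqrt((23-5)^2 + (-2-3)^2) = sqrt(324+25) = 18.6815
L = sqrt(349.0000 - 81) = sqrt(268.0000) = 16.3707

16.3707


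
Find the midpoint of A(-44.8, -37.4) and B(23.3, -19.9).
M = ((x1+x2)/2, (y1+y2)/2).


Mx = (-44.8 + 23.3)/2 = -21.5/2 = -10.7500
My = (-37.4 - 19.9)/2 = -57.3/2 = -28.6500

(-10.7500, -28.6500)


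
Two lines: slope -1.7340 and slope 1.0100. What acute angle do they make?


m1-m2 = -2.744
1+m1*m2 = -0.75134
tan(theta) = |-2.744/(-0.75134)| = 3.652142
theta = arctan(|-2.744/(-0.75134)|) = 74.6871 degrees (acute angle)

74.6871 degrees


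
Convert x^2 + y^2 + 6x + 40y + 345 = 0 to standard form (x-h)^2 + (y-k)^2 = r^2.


h = -D/2 = -6/2 = -3
k = -E/2 = -40/2 = -20
r^2 = h^2 + k^2 - F = 9 + 400 - 345 = 64
r = 8

Center (-3, -20), radius = 8


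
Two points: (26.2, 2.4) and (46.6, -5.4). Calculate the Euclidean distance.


dx = 46.6 - 26.2 = 20.4
dy = -5.4 - 2.4 = -7.8
d = sqrt(416.16 + 60.84) = sqrt(477) = 21.8403

21.8403


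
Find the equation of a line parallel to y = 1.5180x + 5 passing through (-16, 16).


Parallel lines have equal slopes.
m2 = 1.5180
b2 = 16 - 1.5180*(-16) = 40.2880

y = 1.5180x + 40.2880


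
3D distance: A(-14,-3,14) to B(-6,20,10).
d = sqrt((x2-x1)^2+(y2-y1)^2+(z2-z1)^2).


dx=8, dy=23, dz=-4
d = sqrt(64+529+16) = sqrt(609) = 24.6779

24.6779


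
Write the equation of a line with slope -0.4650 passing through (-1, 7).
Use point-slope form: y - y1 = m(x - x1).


y - 7 = -0.4650(x + 1)
y = -0.4650x + 7 + 0.4650*(-1)
y = -0.4650x + 6.5350

y = -0.4650x + 6.5350


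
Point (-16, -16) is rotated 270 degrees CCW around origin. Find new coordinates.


cos(270) = 0, sin(270) = -1
x' = -16*0 + 16*(-1) = -16
y' = -16*(-1) - 16*0 = 16

(-16, 16)


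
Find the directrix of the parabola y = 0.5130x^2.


a = 0.5130
1/(4a) = 0.4873
directrix: y = -0.4873 = -0.4873

y = -0.4873


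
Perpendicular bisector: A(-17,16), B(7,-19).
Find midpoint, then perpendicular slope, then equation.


Midpoint = (-5, -1.5)
Slope of AB = dy/dx = -35/24 = -1.4583
Perp slope = -dx/dy = 24/35 = 0.6857
b = My - (perp slope)*Mx = -1.5 + (24*(-5))/(-35) = -1.5 + 3.4286 = 1.9286

y = 0.6857x + 1.9286


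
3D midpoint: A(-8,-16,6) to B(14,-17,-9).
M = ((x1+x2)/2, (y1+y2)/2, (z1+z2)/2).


Mx = (-8+14)/2 = 3.0000
My = (-16- 17)/2 = -16.5000
Mz = (6- 9)/2 = -1.5000

M = (3.0000, -16.5000, -1.5000)


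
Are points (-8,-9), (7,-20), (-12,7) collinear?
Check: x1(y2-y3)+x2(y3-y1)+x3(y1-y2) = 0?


-8*(-20-7) + 7*(7+ 9) - 12*(-9+ 20)
= 216 + 112 - 132 = 196

No, not collinear (determinant = 196)


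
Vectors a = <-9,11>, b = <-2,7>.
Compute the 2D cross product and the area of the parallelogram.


cross = -9*7 - 11*(-2) = -63 + 22 = -41
Parallelogram area = |-41| = 41

cross = -41, parallelogram area = 41


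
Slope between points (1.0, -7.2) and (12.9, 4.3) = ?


dy = 4.3 + 7.2 = 11.5
dx = 12.9 - 1.0 = 11.9
m = 11.5/11.9 = 0.9664

m = 0.9664


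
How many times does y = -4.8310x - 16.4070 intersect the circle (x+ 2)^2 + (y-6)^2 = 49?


Substitute y = -4.8310x - 16.4070: (x+ 2)^2 + (-4.8310x- 16.4070-6)^2 = 49
Expand to Ax^2 + Bx + C = 0, where b-k = -22.407
A = 1+m^2 = 24.338561
B = 2(m(b-k) - h) = 2(-4.8310*(-22.407) + 2) = 220.496434
C = h^2 + (b-k)^2 - r^2 = 4 + 502.073649 - 49 = 457.073649
disc = B^2-4AC = 48618.6774 - 44498.0596 = 4120.6178
disc > 0

2 intersection points


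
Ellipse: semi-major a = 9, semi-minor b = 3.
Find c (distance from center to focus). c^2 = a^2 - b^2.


c^2 = 9^2 - 3^2 = 81 - 9 = 72
c = sqrt(72) = 8.4853

c = 8.4853


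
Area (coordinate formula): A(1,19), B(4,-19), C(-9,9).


1*(-19-9) = -28
4*(9-19) = -40
-9*(19+ 19) = -342
sum = -410
Area = |-410|/2 = 205.0000

205.0000 sq units


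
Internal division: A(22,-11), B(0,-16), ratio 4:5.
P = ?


Px = (4*0 + 5*22)/9 = 110/9 = 12.2222
Py = (4*(-16) + 5*(-11))/9 = -119/9 = -13.2222

P = (12.2222, -13.2222)


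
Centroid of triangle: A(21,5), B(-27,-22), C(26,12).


Gx = (21- 27+26)/3 = 20/3 = 6.6667
Gy = (5- 22+12)/3 = -5/3 = -1.6667

G = (6.6667, -1.6667)


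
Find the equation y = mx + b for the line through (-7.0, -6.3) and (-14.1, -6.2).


m = (0.1)/(-7.1) = -0.0141
b = y1 - m*x1 = -6.3 - (0.1*(-7.0))/(-7.1) = -6.3 - 0.0986 = -6.3986

y = -0.0141x - 6.3986


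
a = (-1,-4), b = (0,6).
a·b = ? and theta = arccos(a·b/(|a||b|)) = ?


a·b = -1*0 - 4*6 = 0 - 24 = -24
|a| = sqrt(1+16) = 4.1231
|b| = sqrt(0+36) = 6.0000
cos(theta) = -24/(sqrt(17)*sqrt(36)) = -24/sqrt(612) = -0.970143
theta = arccos(-24/sqrt(612)) = 165.9638 degrees

a·b = -24, theta = 165.9638 deg


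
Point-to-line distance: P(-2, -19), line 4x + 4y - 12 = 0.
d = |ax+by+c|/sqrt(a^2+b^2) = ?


|4*(-2) + 4*(-19) - 12| = |-96| = 96
sqrt(16 + 16) = sqrt(32) = 5.6569
d = 96/sqrt(32) = 16.9706

16.9706


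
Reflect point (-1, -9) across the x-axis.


Reflection rule for x-axis: (x, -y)
(-1, -9) -> (-1, 9)

(-1, 9)


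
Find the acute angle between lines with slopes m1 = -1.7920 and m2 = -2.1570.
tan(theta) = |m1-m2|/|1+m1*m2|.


m1-m2 = 0.365
1+m1*m2 = 4.865344
tan(theta) = |0.365/4.865344| = 0.075020
theta = arctan(|0.365/4.865344|) = 4.2903 degrees (acute angle)

4.2903 degrees


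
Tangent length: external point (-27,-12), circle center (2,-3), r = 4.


d = sqrt((-27-2)^2 + (-12+ 3)^2) = sqrt(841+81) = 30.3645
L = sqrt(922.0000 - 16) = sqrt(906.0000) = 30.0998

30.0998


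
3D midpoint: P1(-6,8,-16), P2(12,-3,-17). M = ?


Mx = (-6+12)/2 = 3.0000
My = (8- 3)/2 = 2.5000
Mz = (-16- 17)/2 = -16.5000

M = (3.0000, 2.5000, -16.5000)


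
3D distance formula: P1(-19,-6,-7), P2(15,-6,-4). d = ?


dx=34, dy=0, dz=3
d = sqrt(1156+0+9) = sqrt(1165) = 34.1321

34.1321


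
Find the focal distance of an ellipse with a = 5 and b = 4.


c^2 = 5^2 - 4^2 = 25 - 16 = 9
c = sqrt(9) = 3.0000

c = 3.0000


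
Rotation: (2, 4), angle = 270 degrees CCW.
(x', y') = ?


cos(270) = 0, sin(270) = -1
x' = 2*0 - 4*(-1) = 4
y' = 2*(-1) + 4*0 = -2

(4, -2)


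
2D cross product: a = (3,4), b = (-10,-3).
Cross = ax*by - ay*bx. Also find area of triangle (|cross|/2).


cross = 3*(-3) - 4*(-10) = -9 + 40 = 31
Triangle area = |31|/2 = 31/2 = 15.5000

cross = 31, triangle area = 15.5000


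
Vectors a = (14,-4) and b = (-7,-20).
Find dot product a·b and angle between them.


a·b = 14*(-7) - 4*(-20) = -98 + 80 = -18
|a| = sqrt(196+16) = 14.5602
|b| = sqrt(49+400) = 21.1896
cos(theta) = -18/(sqrt(212)*sqrt(449)) = -18/sqrt(95188) = -0.058342
theta = arccos(-18/sqrt(95188)) = 93.3447 degrees

a·b = -18, theta = 93.3447 deg


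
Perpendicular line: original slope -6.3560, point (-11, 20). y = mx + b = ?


Perpendicular slope = -1/m1 = -1/(-6.3560) = 0.1573
b2 = y0 - m2*x0 = 20 - 11/(-6.3560) = 20 + 1.7306 = 21.7306

y = 0.1573x + 21.7306


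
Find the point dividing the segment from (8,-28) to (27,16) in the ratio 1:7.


Px = (1*27 + 7*8)/8 = 83/8 = 10.3750
Py = (1*16 + 7*(-28))/8 = -180/8 = -22.5000

P = (10.3750, -22.5000)


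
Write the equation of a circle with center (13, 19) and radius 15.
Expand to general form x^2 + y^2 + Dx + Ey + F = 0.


(x-13)^2 + (y-19)^2 = 15^2
D = -2h = -26, E = -2k = -38
F = h^2+k^2-r^2 = 169+361-225 = 305

x^2 + y^2 - 26x - 38y + 305 = 0


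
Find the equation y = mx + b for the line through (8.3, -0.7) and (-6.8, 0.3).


m = (1.0)/(-15.1) = -0.0662
b = y1 - m*x1 = -0.7 - (1.0*8.3)/(-15.1) = -0.7 + 0.5497 = -0.1503

y = -0.0662x - 0.1503


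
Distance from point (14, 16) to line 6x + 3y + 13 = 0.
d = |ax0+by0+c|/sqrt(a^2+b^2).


|6*14 + 3*16 + 13| = |145| = 145
sqrt(36 + 9) = sqrt(45) = 6.7082
d = 145/sqrt(45) = 21.6153

21.6153


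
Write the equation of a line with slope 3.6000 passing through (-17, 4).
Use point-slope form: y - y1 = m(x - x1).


y - 4 = 3.6000(x + 17)
y = 3.6000x + 4 - 3.6000*(-17)
y = 3.6000x + 65.2000

y = 3.6000x + 65.2000


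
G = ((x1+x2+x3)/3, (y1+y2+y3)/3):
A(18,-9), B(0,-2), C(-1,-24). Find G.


Gx = (18+0- 1)/3 = 17/3 = 5.6667
Gy = (-9- 2- 24)/3 = -35/3 = -11.6667

G = (5.6667, -11.6667)


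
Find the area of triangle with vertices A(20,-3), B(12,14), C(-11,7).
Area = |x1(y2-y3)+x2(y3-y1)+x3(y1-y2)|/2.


20*(14-7) = 140
12*(7+ 3) = 120
-11*(-3-14) = 187
sum = 447
Area = |447|/2 = 223.5000

223.5000 sq units


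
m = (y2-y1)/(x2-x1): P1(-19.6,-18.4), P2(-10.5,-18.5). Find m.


dy = -18.5 + 18.4 = -0.1
dx = -10.5 + 19.6 = 9.1
m = -0.1/9.1 = -0.0110

m = -0.0110


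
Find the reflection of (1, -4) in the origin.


Reflection rule for origin: (-x, -y)
(1, -4) -> (-1, 4)

(-1, 4)


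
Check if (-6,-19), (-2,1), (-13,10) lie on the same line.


-6*(1-10) - 2*(10+ 19) - 13*(-19-1)
= 54 - 58 + 260 = 256

No, not collinear (determinant = 256)


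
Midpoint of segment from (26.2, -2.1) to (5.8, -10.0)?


Mx = (26.2 + 5.8)/2 = 32.0/2 = 16.0000
My = (-2.1 - 10.0)/2 = -12.1/2 = -6.0500

(16.0000, -6.0500)


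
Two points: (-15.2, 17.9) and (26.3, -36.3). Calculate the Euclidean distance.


dx = 26.3 + 15.2 = 41.5
dy = -36.3 - 17.9 = -54.2
d = sqrt(1722.25 + 2937.64) = sqrt(4659.89) = 68.2634

68.2634


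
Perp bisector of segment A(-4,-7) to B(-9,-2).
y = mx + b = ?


Midpoint = (-6.5, -4.5)
Slope of AB = dy/dx = 5/(-5) = -1.0000
Perp slope = -dx/dy = 5/5 = 1.0000
b = My - (perp slope)*Mx = -4.5 + (-5*(-6.5))/5 = -4.5 + 6.5000 = 2.0000

y = 1.0000x + 2.0000


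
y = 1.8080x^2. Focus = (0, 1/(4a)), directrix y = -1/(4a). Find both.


a = 1.8080
1/(4a) = 0.1383
Focus = (0, 0.1383)
Directrix: y = -0.1383

Focus = (0, 0.1383), Directrix: y = -0.1383


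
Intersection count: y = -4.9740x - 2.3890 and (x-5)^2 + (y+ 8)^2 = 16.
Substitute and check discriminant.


Substitute y = -4.9740x - 2.3890: (x-5)^2 + (-4.9740x- 2.3890+ 8)^2 = 16
Expand to Ax^2 + Bx + C = 0, where b-k = 5.611
A = 1+m^2 = 25.740676
B = 2(m(b-k) - h) = 2(-4.9740*5.611 - 5) = -65.818228
C = h^2 + (b-k)^2 - r^2 = 25 + 31.483321 - 16 = 40.483321
disc = B^2-4AC = 4332.0391 - 4168.2722 = 163.7669
disc > 0

2 intersection points


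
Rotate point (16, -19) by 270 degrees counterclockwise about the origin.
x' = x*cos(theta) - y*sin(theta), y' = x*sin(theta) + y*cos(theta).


cos(270) = 0, sin(270) = -1
x' = 16*0 + 19*(-1) = -19
y' = 16*(-1) - 19*0 = -16

(-19, -16)


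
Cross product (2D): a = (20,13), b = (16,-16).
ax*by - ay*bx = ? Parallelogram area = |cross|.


cross = 20*(-16) - 13*16 = -320 - 208 = -528
Parallelogram area = |-528| = 528

cross = -528, parallelogram area = 528


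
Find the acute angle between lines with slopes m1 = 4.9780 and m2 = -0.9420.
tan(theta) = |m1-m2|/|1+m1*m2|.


m1-m2 = 5.92
1+m1*m2 = -3.689276
tan(theta) = |5.92/(-3.689276)| = 1.604651
theta = arctan(|5.92/(-3.689276)|) = 58.0693 degrees (acute angle)

58.0693 degrees


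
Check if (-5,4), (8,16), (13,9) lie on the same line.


-5*(16-9) + 8*(9-4) + 13*(4-16)
= -35 + 40 - 156 = -151

No, not collinear (determinant = -151)


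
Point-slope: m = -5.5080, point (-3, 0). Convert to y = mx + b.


y - 0 = -5.5080(x + 3)
y = -5.5080x + 0 + 5.5080*(-3)
y = -5.5080x - 16.5240

y = -5.5080x - 16.5240


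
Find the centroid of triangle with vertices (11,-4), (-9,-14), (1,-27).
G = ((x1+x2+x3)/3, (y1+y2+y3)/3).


Gx = (11- 9+1)/3 = 3/3 = 1.0000
Gy = (-4- 14- 27)/3 = -45/3 = -15.0000

G = (1.0000, -15.0000)


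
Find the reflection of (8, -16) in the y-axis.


Reflection rule for y-axis: (-x, y)
(8, -16) -> (-8, -16)

(-8, -16)


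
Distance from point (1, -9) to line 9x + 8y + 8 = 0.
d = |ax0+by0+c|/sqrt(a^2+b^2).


|9*1 + 8*(-9) + 8| = |-55| = 55
sqrt(81 + 64) = sqrt(145) = 12.0416
d = 55/sqrt(145) = 4.5675

4.5675


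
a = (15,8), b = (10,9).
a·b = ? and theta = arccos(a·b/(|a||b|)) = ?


a·b = 15*10 + 8*9 = 150 + 72 = 222
|a| = sqrt(225+64) = 17.0000
|b| = sqrt(100+81) = 13.4536
cos(theta) = 222/(sqrt(289)*sqrt(181)) = 222/sqrt(52309) = 0.970655
theta = arccos(222/sqrt(52309)) = 13.9147 degrees

a·b = 222, theta = 13.9147 deg


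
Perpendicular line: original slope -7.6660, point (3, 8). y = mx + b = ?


Perpendicular slope = -1/m1 = -1/(-7.6660) = 0.1304
b2 = y0 - m2*x0 = 8 + 3/(-7.6660) = 8 - 0.3913 = 7.6087

y = 0.1304x + 7.6087


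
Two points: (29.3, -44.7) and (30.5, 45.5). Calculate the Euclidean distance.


dx = 30.5 - 29.3 = 1.2
dy = 45.5 + 44.7 = 90.2
d = sqrt(1.44 + 8136.04) = sqrt(8137.48) = 90.2080

90.2080


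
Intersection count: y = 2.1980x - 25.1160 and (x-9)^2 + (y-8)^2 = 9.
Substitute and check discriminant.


Substitute y = 2.1980x - 25.1160: (x-9)^2 + (2.1980x- 25.1160-8)^2 = 9
Expand to Ax^2 + Bx + C = 0, where b-k = -33.116
A = 1+m^2 = 5.831204
B = 2(m(b-k) - h) = 2(2.1980*(-33.116) - 9) = -163.577936
C = h^2 + (b-k)^2 - r^2 = 81 + 1096.669456 - 9 = 1168.669456
disc = B^2-4AC = 26757.7411 - 27259.0000 = -501.2589
disc < 0

0 intersection points


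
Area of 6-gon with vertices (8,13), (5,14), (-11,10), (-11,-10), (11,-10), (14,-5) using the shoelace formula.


sum(xi*y_{i+1}) = 8*14 + 5*10 - 11*(-10) - 11*(-10) + 11*(-5) + 14*13 = 509
sum(yi*x_{i+1}) = 13*5 + 14*(-11) + 10*(-11) - 10*11 - 10*14 - 5*8 = -489
Area = |509 + 489|/2 = 998/2 = 499.0000

499.0000 sq units


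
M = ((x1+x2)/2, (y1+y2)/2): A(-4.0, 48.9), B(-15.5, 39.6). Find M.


Mx = (-4.0 - 15.5)/2 = -19.5/2 = -9.7500
My = (48.9 + 39.6)/2 = 88.5/2 = 44.2500

(-9.7500, 44.2500)


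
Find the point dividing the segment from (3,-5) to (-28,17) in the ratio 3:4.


Px = (3*(-28) + 4*3)/7 = -72/7 = -10.2857
Py = (3*17 + 4*(-5))/7 = 31/7 = 4.4286

P = (-10.2857, 4.4286)


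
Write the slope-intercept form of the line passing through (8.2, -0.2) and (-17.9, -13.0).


m = (-12.8)/(-26.1) = 0.4904
b = y1 - m*x1 = -0.2 - (-12.8*8.2)/(-26.1) = -0.2 - 4.0215 = -4.2215

y = 0.4904x - 4.2215


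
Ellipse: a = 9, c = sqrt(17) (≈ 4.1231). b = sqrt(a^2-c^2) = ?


b^2 = 9^2 - (sqrt(17))^2 = 81 - 17 = 64
b = sqrt(64) = 8

b = 8


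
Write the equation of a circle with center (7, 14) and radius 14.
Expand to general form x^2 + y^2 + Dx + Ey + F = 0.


(x-7)^2 + (y-14)^2 = 14^2
D = -2h = -14, E = -2k = -28
F = h^2+k^2-r^2 = 49+196-196 = 49

x^2 + y^2 - 14x - 28y + 49 = 0


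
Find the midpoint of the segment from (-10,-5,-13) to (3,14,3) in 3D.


Mx = (-10+3)/2 = -3.5000
My = (-5+14)/2 = 4.5000
Mz = (-13+3)/2 = -5.0000

M = (-3.5000, 4.5000, -5.0000)


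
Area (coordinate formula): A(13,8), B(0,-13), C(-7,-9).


13*(-13+ 9) = -52
0*(-9-8) = 0
-7*(8+ 13) = -147
sum = -199
Area = |-199|/2 = 99.5000

99.5000 sq units


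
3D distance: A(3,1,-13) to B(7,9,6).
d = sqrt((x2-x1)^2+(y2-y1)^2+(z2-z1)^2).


dx=4, dy=8, dz=19
d = sqrt(16+64+361) = sqrt(441) = 21.0000

21.0000


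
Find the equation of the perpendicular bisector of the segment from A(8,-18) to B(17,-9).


Midpoint = (12.5, -13.5)
Slope of AB = dy/dx = 9/9 = 1.0000
Perp slope = -dx/dy = -9/9 = -1.0000
b = My - (perp slope)*Mx = -13.5 + (9*12.5)/9 = -13.5 + 12.5000 = -1.0000

y = -1.0000x - 1.0000


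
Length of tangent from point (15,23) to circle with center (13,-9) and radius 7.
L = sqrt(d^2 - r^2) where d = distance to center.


d = sqrt((15-13)^2 + (23+ 9)^2) = sqrt(4+1024) = 32.0624
L = sqrt(1028.0000 - 49) = sqrt(979.0000) = 31.2890

31.2890


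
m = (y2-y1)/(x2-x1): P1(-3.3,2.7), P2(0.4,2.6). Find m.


dy = 2.6 - 2.7 = -0.1
dx = 0.4 + 3.3 = 3.7
m = -0.1/3.7 = -0.0270

m = -0.0270


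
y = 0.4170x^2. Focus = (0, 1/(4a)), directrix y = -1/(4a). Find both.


a = 0.4170
1/(4a) = 0.5995
Focus = (0, 0.5995)
Directrix: y = -0.5995

Focus = (0, 0.5995), Directrix: y = -0.5995


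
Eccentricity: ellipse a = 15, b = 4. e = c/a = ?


c = sqrt(225-16) = sqrt(209) = 14.4568
e = c/a = sqrt(209)/15 = 0.9638

e = 0.9638


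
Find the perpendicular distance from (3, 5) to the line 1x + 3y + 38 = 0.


|1*3 + 3*5 + 38| = |56| = 56
sqrt(1 + 9) = sqrt(10) = 3.1623
d = 56/sqrt(10) = 17.7088

17.7088


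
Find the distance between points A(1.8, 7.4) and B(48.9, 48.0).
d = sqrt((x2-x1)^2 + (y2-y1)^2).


dx = 48.9 - 1.8 = 47.1
dy = 48.0 - 7.4 = 40.6
d = sqrt(2218.41 + 1648.36) = sqrt(3866.77) = 62.1834

62.1834


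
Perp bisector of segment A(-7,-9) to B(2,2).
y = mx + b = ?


Midpoint = (-2.5, -3.5)
Slope of AB = dy/dx = 11/9 = 1.2222
Perp slope = -dx/dy = -9/11 = -0.8182
b = My - (perp slope)*Mx = -3.5 + (9*(-2.5))/11 = -3.5 - 2.0455 = -5.5455

y = -0.8182x - 5.5455


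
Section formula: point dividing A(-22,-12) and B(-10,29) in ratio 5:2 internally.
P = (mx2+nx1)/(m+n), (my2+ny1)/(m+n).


Px = (5*(-10) + 2*(-22))/7 = -94/7 = -13.4286
Py = (5*29 + 2*(-12))/7 = 121/7 = 17.2857

P = (-13.4286, 17.2857)


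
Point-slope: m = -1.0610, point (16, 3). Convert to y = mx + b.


y - 3 = -1.0610(x - 16)
y = -1.0610x + 3 + 1.0610*16
y = -1.0610x + 19.9760

y = -1.0610x + 19.9760


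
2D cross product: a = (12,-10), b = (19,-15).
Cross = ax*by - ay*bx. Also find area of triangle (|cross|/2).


cross = 12*(-15) + 10*19 = -180 + 190 = 10
Triangle area = |10|/2 = 10/2 = 5.0000

cross = 10, triangle area = 5.0000


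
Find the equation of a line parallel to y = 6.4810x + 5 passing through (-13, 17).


Parallel lines have equal slopes.
m2 = 6.4810
b2 = 17 - 6.4810*(-13) = 101.2530

y = 6.4810x + 101.2530


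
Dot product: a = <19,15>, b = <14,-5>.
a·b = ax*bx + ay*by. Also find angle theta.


a·b = 19*14 + 15*(-5) = 266 - 75 = 191
|a| = sqrt(361+225) = 24.2074
|b| = sqrt(196+25) = 14.8661
cos(theta) = 191/(sqrt(586)*sqrt(221)) = 191/sqrt(129506) = 0.530748
theta = arccos(191/sqrt(129506)) = 57.9440 degrees

a·b = 191, theta = 57.9440 deg


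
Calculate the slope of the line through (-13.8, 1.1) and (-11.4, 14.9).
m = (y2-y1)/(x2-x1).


dy = 14.9 - 1.1 = 13.8
dx = -11.4 + 13.8 = 2.4
m = 13.8/2.4 = 5.7500

m = 5.7500


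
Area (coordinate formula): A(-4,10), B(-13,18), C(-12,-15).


-4*(18+ 15) = -132
-13*(-15-10) = 325
-12*(10-18) = 96
sum = 289
Area = |289|/2 = 144.5000

144.5000 sq units


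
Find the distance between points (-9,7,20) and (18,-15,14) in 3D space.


dx=27, dy=-22, dz=-6
d = sqrt(729+484+36) = sqrt(1249) = 35.3412

35.3412


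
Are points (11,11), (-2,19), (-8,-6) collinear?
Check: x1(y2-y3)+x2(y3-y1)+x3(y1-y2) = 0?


11*(19+ 6) - 2*(-6-11) - 8*(11-19)
= 275 + 34 + 64 = 373

No, not collinear (determinant = 373)


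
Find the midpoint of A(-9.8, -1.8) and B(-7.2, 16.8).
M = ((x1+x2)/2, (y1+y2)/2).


Mx = (-9.8 - 7.2)/2 = -17.0/2 = -8.5000
My = (-1.8 + 16.8)/2 = 15.0/2 = 7.5000

(-8.5000, 7.5000)


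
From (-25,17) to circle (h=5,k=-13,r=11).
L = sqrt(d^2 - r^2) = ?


d = sqrt((-25-5)^2 + (17+ 13)^2) = sqrt(900+900) = 42.4264
L = sqrt(1800.0000 - 121) = sqrt(1679.0000) = 40.9756

40.9756


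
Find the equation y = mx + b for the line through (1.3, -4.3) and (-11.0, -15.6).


m = (-11.3)/(-12.3) = 0.9187
b = y1 - m*x1 = -4.3 - (-11.3*1.3)/(-12.3) = -4.3 - 1.1943 = -5.4943

y = 0.9187x - 5.4943


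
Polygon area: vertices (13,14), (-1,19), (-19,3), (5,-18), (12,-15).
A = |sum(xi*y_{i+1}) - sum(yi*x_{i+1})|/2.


sum(xi*y_{i+1}) = 13*19 - 1*3 - 19*(-18) + 5*(-15) + 12*14 = 679
sum(yi*x_{i+1}) = 14*(-1) + 19*(-19) + 3*5 - 18*12 - 15*13 = -771
Area = |679 + 771|/2 = 1450/2 = 725.0000

725.0000 sq units


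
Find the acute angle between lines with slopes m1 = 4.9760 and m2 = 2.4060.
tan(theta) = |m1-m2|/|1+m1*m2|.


m1-m2 = 2.57
1+m1*m2 = 12.972256
tan(theta) = |2.57/12.972256| = 0.198115
theta = arctan(|2.57/12.972256|) = 11.2061 degrees (acute angle)

11.2061 degrees


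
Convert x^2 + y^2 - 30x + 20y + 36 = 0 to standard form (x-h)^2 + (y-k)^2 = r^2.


h = -D/2 = 30/2 = 15
k = -E/2 = -20/2 = -10
r^2 = h^2 + k^2 - F = 225 + 100 - 36 = 289
r = 17

Center (15, -10), radius = 17


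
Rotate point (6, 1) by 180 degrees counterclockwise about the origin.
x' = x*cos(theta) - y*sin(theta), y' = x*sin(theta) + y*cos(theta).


cos(180) = -1, sin(180) = 0
x' = 6*(-1) - 1*0 = -6
y' = 6*0 + 1*(-1) = -1

(-6, -1)


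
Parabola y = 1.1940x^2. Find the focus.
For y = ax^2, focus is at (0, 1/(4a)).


a = 1.1940
4a = 4.7760
focus = (0, 1/4.7760) = (0, 0.2094)

Focus = (0, 0.2094)


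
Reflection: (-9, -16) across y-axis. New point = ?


Reflection rule for y-axis: (-x, y)
(-9, -16) -> (9, -16)

(9, -16)


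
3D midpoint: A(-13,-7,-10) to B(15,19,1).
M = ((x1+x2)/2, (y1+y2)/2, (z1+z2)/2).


Mx = (-13+15)/2 = 1.0000
My = (-7+19)/2 = 6.0000
Mz = (-10+1)/2 = -4.5000

M = (1.0000, 6.0000, -4.5000)


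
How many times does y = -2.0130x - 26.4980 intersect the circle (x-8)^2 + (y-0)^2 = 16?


Substitute y = -2.0130x - 26.4980: (x-8)^2 + (-2.0130x- 26.4980-0)^2 = 16
Expand to Ax^2 + Bx + C = 0, where b-k = -26.498
A = 1+m^2 = 5.052169
B = 2(m(b-k) - h) = 2(-2.0130*(-26.498) - 8) = 90.680948
C = h^2 + (b-k)^2 - r^2 = 64 + 702.144004 - 16 = 750.144004
disc = B^2-4AC = 8223.0343 - 15159.4171 = -6936.3828
disc < 0

0 intersection points
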